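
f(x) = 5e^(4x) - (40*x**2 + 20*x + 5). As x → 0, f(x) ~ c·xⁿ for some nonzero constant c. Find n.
3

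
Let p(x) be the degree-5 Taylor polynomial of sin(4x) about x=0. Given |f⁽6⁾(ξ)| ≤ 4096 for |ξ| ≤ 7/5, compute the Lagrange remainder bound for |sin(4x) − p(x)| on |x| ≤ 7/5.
30118144/703125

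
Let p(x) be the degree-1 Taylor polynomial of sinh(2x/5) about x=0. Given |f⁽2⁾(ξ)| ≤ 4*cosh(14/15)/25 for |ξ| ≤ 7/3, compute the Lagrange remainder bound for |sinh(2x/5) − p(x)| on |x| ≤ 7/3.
98*cosh(14/15)/225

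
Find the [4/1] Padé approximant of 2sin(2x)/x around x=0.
8*x**4/15 - 8*x**2/3 + 4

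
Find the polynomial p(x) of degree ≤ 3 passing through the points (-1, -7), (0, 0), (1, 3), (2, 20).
3*x**3 - 2*x**2 + 2*x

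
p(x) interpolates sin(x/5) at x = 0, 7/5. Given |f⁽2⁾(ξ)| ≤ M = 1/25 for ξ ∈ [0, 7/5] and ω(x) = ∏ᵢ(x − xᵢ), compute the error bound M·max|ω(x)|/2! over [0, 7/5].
49/5000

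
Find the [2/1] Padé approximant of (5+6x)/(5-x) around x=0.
(6*x/5 + 1)/(1 - x/5)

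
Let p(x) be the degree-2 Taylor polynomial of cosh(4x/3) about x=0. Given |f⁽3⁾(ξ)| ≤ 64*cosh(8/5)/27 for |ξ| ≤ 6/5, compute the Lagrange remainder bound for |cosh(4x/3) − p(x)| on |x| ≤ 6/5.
256*cosh(8/5)/375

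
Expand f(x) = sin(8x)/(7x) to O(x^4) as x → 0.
8/7 - 256*x**2/21 + O(x**4)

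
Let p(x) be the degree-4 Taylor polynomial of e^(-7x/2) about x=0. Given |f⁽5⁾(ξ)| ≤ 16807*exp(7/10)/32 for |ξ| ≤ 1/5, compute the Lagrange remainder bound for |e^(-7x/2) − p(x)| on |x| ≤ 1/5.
16807*exp(7/10)/12000000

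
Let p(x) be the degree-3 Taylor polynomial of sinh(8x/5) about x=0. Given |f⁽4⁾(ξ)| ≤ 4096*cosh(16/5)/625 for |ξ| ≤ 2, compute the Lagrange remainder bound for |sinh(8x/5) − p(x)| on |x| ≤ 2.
8192*cosh(16/5)/1875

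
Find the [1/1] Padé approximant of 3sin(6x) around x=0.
18*x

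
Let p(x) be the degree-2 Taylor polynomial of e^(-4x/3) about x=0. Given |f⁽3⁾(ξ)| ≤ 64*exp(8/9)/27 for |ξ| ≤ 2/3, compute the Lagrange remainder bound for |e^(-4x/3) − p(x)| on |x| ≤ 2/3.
256*exp(8/9)/2187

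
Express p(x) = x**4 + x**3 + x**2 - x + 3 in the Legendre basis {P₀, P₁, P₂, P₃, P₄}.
(53/15)P₀ + (-2/5)P₁ + (26/21)P₂ + (2/5)P₃ + (8/35)P₄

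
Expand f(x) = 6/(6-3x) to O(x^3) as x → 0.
1 + x/2 + x**2/4 + O(x**3)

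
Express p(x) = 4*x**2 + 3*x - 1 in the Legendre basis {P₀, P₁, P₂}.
(1/3)P₀ + (3)P₁ + (8/3)P₂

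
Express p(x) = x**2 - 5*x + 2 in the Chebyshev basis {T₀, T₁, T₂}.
(5/2)T₀ + (-5)T₁ + (1/2)T₂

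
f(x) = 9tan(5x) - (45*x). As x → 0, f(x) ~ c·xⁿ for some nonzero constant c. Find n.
3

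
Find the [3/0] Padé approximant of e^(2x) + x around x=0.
4*x**3/3 + 2*x**2 + 3*x + 1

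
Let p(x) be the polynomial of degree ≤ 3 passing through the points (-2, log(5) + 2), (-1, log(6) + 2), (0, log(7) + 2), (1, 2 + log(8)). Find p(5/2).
2 + log(1761205026816*2**(1/8)*3**(7/16)*5**(13/16)*7**(3/16)/1730160900125)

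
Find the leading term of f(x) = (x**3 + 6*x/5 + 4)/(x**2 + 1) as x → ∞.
x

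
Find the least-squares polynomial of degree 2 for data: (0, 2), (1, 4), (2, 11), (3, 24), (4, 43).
74/35 + (-43/35)x + (20/7)x²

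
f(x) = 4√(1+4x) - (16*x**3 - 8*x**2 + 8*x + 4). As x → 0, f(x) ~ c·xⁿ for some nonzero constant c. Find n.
4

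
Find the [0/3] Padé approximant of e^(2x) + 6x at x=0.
1/(-1444*x**3/3 + 62*x**2 - 8*x + 1)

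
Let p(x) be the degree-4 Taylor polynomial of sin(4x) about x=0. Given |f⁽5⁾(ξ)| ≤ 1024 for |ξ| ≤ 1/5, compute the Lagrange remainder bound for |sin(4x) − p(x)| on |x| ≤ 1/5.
128/46875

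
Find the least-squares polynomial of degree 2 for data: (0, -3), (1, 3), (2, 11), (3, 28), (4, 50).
-89/35 + (97/70)x + (41/14)x²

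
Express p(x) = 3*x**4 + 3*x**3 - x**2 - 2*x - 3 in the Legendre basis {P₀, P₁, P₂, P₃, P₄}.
(-41/15)P₀ + (-1/5)P₁ + (22/21)P₂ + (6/5)P₃ + (24/35)P₄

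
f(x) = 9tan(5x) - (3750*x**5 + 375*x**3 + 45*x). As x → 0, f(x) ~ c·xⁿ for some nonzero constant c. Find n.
7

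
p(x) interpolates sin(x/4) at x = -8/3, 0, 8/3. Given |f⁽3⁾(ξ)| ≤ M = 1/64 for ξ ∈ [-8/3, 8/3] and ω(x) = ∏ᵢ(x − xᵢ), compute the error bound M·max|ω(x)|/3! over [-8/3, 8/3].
8*sqrt(3)/729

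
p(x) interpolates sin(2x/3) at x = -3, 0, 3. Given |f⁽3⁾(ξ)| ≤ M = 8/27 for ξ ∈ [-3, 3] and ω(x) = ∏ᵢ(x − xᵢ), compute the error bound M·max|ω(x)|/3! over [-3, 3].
8*sqrt(3)/27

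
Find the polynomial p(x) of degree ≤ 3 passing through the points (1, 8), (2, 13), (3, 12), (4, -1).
-x**3 + 3*x**2 + 3*x + 3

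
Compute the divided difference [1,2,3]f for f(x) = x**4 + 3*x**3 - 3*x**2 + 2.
40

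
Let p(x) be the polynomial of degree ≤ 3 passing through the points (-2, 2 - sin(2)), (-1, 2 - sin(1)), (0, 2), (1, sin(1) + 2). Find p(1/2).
-sin(2)/16 + 5*sin(1)/8 + 2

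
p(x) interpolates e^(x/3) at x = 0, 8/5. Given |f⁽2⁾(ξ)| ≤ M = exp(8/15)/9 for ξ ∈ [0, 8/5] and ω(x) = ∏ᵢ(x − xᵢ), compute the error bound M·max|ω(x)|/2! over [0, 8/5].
8*exp(8/15)/225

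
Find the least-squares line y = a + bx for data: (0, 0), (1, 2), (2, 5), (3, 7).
a = -1/10, b = 12/5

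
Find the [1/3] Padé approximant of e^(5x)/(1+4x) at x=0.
(55*x/28 + 1)/(2425*x**3/168 - 265*x**2/28 + 27*x/28 + 1)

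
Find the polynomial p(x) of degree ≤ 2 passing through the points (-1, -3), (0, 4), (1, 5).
-3*x**2 + 4*x + 4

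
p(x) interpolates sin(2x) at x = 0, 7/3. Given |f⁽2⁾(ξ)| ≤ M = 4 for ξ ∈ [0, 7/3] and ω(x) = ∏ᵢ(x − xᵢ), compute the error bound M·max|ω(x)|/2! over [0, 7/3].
49/18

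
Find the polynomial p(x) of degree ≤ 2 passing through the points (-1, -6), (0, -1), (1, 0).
-2*x**2 + 3*x - 1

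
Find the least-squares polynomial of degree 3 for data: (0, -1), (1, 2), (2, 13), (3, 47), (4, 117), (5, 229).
-44/63 + (88/189)x + (-143/252)x² + (209/108)x³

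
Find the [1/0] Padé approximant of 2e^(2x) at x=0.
4*x + 2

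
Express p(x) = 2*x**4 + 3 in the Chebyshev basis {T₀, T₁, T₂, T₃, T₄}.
(15/4)T₀ + T₂ + (1/4)T₄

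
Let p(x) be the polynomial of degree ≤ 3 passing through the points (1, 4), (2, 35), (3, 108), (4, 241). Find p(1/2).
-11/8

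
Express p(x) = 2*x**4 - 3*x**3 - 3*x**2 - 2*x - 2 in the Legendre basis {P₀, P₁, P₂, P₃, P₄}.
(-13/5)P₀ + (-19/5)P₁ + (-6/7)P₂ + (-6/5)P₃ + (16/35)P₄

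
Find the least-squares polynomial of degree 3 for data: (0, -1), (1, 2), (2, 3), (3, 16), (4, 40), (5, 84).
-13/18 + (2137/756)x + (-134/63)x² + (107/108)x³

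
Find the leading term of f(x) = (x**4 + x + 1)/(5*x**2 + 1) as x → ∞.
x**2/5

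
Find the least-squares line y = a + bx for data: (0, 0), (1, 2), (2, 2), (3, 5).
a = 0, b = 3/2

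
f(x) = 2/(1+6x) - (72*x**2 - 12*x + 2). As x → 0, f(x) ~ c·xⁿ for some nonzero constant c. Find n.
3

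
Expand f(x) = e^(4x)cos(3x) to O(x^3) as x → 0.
1 + 4*x + 7*x**2/2 + O(x**3)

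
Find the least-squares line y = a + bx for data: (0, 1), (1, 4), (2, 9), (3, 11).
a = 1, b = 7/2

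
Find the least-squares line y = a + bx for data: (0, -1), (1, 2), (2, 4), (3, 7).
a = -9/10, b = 13/5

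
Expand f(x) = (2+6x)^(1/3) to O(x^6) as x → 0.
2**(1/3) + 2**(1/3)*x - 2**(1/3)*x**2 + 5*2**(1/3)*x**3/3 - 10*2**(1/3)*x**4/3 + 22*2**(1/3)*x**5/3 + O(x**6)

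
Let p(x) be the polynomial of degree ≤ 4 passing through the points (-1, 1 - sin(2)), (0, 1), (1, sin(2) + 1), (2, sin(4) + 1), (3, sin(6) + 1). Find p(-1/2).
-105*sin(2)/128 + 7*sin(4)/32 - 5*sin(6)/128 + 1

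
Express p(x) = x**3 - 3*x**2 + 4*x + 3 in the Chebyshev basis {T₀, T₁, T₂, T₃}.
(3/2)T₀ + (19/4)T₁ + (-3/2)T₂ + (1/4)T₃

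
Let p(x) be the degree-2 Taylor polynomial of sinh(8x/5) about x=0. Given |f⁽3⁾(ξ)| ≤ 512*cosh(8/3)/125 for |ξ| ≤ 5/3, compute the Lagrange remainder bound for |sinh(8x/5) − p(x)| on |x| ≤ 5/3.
256*cosh(8/3)/81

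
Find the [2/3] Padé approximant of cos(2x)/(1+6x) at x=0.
(1 - 5*x**2/3)/(2*x**3 + x**2/3 + 6*x + 1)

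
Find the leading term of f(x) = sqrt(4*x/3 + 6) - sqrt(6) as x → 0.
sqrt(6)*x/9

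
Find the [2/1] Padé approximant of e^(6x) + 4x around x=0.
(-2*x**2 + 8*x + 1)/(1 - 2*x)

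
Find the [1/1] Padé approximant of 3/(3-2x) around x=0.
1/(1 - 2*x/3)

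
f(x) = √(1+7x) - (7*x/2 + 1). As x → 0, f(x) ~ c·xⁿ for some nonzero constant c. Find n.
2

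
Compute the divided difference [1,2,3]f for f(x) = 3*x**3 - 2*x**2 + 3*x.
16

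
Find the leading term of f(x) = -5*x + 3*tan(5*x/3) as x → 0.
125*x**3/27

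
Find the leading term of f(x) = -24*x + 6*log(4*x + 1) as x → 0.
-48*x**2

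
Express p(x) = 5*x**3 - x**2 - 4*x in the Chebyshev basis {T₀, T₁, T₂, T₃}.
(-1/2)T₀ + (-1/4)T₁ + (-1/2)T₂ + (5/4)T₃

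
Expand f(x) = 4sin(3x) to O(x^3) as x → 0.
12*x + O(x**3)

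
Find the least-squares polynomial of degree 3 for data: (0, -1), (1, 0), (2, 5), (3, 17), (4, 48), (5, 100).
-131/126 + (1649/756)x + (-251/126)x² + (121/108)x³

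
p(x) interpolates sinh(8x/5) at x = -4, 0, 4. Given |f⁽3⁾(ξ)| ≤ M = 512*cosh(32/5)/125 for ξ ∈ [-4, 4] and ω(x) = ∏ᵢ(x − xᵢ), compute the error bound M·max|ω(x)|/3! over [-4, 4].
32768*sqrt(3)*cosh(32/5)/3375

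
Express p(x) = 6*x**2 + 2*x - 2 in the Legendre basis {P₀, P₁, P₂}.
(2)P₁ + (4)P₂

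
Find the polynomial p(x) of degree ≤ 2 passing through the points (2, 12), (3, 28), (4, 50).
3*x**2 + x - 2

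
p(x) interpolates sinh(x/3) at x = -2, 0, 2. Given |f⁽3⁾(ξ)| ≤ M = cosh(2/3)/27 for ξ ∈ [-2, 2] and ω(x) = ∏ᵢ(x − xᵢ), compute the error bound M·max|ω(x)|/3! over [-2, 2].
8*sqrt(3)*cosh(2/3)/729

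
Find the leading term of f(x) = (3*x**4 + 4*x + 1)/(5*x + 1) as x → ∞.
3*x**3/5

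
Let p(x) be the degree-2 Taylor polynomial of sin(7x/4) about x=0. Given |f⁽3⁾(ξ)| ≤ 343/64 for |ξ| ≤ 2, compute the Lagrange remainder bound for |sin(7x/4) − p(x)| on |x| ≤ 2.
343/48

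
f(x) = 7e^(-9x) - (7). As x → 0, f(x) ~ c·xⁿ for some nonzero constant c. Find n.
1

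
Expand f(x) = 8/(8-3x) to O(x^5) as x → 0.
1 + 3*x/8 + 9*x**2/64 + 27*x**3/512 + 81*x**4/4096 + O(x**5)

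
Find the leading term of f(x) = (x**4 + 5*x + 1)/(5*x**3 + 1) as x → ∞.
x/5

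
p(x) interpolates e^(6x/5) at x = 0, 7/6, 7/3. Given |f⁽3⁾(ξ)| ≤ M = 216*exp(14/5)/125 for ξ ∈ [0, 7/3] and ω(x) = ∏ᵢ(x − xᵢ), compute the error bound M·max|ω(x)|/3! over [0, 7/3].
343*sqrt(3)*exp(14/5)/3375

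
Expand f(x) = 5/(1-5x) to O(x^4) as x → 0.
5 + 25*x + 125*x**2 + 625*x**3 + O(x**4)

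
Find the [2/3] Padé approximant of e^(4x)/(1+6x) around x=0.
(136*x**2/95 + 194*x/95 + 1)/(2144*x**3/285 - 996*x**2/95 + 384*x/95 + 1)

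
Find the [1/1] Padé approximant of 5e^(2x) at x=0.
(5*x + 5)/(1 - x)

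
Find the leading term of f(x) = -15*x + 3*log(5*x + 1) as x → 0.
-75*x**2/2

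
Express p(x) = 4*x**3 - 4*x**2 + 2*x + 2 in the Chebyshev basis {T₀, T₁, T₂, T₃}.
(5)T₁ + (-2)T₂ + T₃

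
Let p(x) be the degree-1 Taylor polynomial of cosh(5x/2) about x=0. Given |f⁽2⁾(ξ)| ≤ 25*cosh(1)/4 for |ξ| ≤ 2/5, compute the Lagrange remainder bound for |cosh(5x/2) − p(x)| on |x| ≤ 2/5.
cosh(1)/2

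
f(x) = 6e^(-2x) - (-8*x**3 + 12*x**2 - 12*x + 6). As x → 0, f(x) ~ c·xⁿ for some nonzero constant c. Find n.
4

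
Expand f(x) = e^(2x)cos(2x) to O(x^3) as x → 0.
1 + 2*x + O(x**3)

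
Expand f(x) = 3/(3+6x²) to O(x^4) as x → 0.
1 - 2*x**2 + O(x**4)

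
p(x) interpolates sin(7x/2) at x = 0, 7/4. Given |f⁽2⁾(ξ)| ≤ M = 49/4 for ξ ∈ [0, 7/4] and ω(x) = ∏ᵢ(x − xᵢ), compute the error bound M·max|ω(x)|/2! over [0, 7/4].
2401/512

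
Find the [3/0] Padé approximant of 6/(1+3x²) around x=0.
6 - 18*x**2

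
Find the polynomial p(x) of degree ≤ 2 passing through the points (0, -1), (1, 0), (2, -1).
-x**2 + 2*x - 1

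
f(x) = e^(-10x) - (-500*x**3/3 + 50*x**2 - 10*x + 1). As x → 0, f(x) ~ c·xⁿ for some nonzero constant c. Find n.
4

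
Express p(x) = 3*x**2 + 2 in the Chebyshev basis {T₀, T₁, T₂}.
(7/2)T₀ + (3/2)T₂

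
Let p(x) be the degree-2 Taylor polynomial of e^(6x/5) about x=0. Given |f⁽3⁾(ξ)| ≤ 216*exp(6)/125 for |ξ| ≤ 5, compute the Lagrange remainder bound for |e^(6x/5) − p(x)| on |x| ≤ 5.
36*exp(6)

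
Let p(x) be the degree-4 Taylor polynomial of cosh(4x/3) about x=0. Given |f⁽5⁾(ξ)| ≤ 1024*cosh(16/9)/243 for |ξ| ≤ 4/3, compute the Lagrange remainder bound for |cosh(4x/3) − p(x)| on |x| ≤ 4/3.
131072*cosh(16/9)/885735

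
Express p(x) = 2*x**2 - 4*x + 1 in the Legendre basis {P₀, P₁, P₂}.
(5/3)P₀ + (-4)P₁ + (4/3)P₂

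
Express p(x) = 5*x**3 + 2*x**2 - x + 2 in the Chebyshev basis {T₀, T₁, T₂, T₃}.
(3)T₀ + (11/4)T₁ + T₂ + (5/4)T₃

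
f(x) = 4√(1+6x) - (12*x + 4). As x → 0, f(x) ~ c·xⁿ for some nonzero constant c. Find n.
2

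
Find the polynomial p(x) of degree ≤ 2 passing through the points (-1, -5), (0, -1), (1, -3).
-3*x**2 + x - 1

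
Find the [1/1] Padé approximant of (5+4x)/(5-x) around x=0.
(4*x/5 + 1)/(1 - x/5)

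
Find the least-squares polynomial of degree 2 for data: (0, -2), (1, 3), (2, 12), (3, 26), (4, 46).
-9/5 + (19/10)x + (5/2)x²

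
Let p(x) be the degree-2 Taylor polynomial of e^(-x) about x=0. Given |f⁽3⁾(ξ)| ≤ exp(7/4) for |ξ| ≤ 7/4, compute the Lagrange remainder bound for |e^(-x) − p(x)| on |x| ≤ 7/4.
343*exp(7/4)/384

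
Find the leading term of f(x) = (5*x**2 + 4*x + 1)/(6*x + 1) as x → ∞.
5*x/6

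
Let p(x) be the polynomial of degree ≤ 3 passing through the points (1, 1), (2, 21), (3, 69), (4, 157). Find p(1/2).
-9/4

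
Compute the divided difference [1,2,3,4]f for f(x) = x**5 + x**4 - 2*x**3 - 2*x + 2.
73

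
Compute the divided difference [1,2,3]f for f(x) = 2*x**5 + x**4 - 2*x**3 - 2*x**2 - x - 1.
191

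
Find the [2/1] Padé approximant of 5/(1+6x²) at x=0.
5 - 30*x**2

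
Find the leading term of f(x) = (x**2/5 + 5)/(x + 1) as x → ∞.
x/5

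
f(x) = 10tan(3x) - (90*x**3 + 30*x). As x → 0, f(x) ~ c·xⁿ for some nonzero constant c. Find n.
5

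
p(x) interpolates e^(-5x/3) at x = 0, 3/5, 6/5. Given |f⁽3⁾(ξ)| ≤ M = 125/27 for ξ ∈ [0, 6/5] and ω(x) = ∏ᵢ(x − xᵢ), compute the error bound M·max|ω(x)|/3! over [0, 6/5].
sqrt(3)/27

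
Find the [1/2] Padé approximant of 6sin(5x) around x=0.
30*x/(25*x**2/6 + 1)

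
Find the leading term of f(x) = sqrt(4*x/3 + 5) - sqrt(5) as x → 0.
2*sqrt(5)*x/15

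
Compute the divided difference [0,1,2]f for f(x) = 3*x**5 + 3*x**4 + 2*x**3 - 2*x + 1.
72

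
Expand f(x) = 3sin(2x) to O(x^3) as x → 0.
6*x + O(x**3)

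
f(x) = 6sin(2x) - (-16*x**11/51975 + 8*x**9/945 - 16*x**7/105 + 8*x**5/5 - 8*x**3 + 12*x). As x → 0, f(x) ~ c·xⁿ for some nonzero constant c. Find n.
13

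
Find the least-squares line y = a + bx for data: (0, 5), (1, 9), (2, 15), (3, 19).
a = 24/5, b = 24/5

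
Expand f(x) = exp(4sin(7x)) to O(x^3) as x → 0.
1 + 28*x + 392*x**2 + O(x**3)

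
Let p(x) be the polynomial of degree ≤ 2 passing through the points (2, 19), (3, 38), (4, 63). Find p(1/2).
7/4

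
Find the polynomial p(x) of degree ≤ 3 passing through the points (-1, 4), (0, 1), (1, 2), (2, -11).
-3*x**3 + 2*x**2 + 2*x + 1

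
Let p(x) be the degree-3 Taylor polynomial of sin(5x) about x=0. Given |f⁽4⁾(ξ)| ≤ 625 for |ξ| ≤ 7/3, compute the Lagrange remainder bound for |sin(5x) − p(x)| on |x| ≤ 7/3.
1500625/1944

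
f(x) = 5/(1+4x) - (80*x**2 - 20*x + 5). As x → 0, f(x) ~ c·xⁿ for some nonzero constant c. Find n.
3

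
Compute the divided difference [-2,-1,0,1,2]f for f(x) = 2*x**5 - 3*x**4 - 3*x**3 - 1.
-3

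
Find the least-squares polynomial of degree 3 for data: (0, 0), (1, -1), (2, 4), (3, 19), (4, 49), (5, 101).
-13/126 + (-1055/756)x + (-5/63)x² + (95/108)x³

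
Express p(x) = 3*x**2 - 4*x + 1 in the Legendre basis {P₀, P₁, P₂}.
(2)P₀ + (-4)P₁ + (2)P₂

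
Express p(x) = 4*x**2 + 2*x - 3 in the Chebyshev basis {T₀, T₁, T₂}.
-T₀ + (2)T₁ + (2)T₂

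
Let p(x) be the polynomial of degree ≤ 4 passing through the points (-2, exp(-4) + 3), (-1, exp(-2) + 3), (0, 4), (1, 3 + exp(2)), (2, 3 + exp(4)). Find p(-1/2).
(-5 + 60*exp(2) + (-20*exp(2) + 3*exp(4) + 474)*exp(4))*exp(-4)/128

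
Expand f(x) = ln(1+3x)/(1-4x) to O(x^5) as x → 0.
3*x + 15*x**2/2 + 39*x**3 + 543*x**4/4 + O(x**5)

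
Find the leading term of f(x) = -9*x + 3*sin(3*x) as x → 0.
-27*x**3/2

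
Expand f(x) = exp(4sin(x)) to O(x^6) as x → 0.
1 + 4*x + 8*x**2 + 10*x**3 + 8*x**4 + 97*x**5/30 + O(x**6)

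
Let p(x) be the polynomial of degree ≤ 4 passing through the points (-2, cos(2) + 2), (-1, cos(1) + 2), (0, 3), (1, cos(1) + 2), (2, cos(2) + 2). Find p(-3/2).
15*cos(2)/64 + 21*cos(1)/16 + 93/64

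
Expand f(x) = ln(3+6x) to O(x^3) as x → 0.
log(3) + 2*x - 2*x**2 + O(x**3)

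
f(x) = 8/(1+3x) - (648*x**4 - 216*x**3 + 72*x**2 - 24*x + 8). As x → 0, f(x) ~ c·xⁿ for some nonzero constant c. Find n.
5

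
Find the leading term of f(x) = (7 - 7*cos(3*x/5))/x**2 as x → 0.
63/50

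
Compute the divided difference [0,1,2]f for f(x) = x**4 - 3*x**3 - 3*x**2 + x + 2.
-5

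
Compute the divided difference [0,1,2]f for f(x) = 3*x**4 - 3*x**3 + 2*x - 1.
12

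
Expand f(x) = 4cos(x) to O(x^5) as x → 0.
4 - 2*x**2 + x**4/6 + O(x**5)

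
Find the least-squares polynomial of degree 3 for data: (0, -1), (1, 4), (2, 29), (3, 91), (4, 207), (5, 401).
-11/9 + (161/54)x + (-11/36)x² + (341/108)x³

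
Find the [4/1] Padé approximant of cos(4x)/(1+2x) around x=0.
(32*x**4/3 - 8*x**2 + 1)/(2*x + 1)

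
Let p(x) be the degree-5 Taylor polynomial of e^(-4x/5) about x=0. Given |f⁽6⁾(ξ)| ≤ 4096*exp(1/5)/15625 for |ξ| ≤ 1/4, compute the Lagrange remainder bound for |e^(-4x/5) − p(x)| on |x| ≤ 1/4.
exp(1/5)/11250000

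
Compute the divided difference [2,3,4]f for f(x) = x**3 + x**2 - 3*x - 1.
10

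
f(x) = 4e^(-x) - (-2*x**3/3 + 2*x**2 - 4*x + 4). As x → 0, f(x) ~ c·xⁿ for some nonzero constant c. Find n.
4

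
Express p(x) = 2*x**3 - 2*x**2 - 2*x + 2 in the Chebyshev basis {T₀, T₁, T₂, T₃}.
T₀ + (-1/2)T₁ - T₂ + (1/2)T₃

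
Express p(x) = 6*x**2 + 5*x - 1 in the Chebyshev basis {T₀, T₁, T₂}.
(2)T₀ + (5)T₁ + (3)T₂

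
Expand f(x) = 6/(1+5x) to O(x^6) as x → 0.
6 - 30*x + 150*x**2 - 750*x**3 + 3750*x**4 - 18750*x**5 + O(x**6)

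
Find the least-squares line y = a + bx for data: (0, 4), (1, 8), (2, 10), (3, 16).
a = 19/5, b = 19/5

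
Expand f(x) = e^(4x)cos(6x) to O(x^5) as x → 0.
1 + 4*x - 10*x**2 - 184*x**3/3 - 238*x**4/3 + O(x**5)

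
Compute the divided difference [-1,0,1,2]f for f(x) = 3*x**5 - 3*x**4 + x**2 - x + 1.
9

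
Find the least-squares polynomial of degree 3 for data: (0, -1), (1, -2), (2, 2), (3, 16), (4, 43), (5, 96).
-26/21 + (16/63)x + (-61/42)x² + (19/18)x³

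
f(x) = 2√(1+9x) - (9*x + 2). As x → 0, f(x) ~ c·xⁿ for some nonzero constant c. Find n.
2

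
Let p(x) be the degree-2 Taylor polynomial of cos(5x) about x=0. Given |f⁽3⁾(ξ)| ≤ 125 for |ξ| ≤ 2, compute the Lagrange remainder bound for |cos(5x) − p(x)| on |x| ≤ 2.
500/3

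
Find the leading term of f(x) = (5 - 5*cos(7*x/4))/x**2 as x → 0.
245/32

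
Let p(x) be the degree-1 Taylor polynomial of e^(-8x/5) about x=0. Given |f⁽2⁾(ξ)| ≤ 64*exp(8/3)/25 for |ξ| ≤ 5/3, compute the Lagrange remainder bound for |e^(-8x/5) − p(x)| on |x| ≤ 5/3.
32*exp(8/3)/9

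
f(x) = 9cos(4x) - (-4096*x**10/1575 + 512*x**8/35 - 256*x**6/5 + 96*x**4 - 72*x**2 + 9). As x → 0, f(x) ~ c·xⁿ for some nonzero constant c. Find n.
12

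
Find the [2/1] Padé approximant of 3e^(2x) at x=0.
(2*x**2 + 4*x + 3)/(1 - 2*x/3)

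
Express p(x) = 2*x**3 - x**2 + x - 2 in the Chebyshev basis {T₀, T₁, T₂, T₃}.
(-5/2)T₀ + (5/2)T₁ + (-1/2)T₂ + (1/2)T₃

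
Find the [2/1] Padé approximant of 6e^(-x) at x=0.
(x**2 - 4*x + 6)/(x/3 + 1)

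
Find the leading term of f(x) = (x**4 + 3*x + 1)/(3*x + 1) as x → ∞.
x**3/3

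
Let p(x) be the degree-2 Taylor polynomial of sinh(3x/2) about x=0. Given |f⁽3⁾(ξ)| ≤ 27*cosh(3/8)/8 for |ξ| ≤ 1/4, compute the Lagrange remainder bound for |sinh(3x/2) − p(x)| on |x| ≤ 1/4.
9*cosh(3/8)/1024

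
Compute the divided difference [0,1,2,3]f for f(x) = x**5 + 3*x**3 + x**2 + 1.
28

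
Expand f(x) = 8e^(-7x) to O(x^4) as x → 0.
8 - 56*x + 196*x**2 - 1372*x**3/3 + O(x**4)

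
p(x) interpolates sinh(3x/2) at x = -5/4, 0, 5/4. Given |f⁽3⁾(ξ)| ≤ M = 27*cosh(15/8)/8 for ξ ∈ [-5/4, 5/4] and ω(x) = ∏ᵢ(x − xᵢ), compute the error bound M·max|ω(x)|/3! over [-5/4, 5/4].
125*sqrt(3)*cosh(15/8)/512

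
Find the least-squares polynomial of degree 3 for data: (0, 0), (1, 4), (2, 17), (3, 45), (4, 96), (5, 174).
1/21 + (88/63)x + (59/42)x² + (19/18)x³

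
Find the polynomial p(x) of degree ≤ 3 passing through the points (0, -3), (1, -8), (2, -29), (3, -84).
-3*x**3 + x**2 - 3*x - 3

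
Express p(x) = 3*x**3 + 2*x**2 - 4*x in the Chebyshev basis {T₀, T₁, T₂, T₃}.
T₀ + (-7/4)T₁ + T₂ + (3/4)T₃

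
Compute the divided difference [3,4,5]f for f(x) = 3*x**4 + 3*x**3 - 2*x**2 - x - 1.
325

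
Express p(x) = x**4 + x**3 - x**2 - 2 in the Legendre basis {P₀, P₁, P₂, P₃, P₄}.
(-32/15)P₀ + (3/5)P₁ + (-2/21)P₂ + (2/5)P₃ + (8/35)P₄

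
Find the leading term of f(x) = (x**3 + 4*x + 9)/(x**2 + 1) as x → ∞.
x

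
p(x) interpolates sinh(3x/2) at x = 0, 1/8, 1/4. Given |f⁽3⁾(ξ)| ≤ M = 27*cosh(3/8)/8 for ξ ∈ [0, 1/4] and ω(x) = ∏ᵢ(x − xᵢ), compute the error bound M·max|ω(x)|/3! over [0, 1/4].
sqrt(3)*cosh(3/8)/4096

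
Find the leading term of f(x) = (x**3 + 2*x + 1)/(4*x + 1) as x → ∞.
x**2/4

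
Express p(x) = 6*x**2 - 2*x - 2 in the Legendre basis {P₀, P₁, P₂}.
(-2)P₁ + (4)P₂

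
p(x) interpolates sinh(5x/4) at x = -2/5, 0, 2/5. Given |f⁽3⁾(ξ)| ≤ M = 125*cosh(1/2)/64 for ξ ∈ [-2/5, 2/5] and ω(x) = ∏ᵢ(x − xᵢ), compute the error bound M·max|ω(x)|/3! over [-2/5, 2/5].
sqrt(3)*cosh(1/2)/216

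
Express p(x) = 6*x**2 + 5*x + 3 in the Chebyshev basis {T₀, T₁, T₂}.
(6)T₀ + (5)T₁ + (3)T₂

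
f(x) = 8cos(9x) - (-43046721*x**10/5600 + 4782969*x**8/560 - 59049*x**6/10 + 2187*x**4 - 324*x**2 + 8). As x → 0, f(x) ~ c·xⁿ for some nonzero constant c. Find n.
12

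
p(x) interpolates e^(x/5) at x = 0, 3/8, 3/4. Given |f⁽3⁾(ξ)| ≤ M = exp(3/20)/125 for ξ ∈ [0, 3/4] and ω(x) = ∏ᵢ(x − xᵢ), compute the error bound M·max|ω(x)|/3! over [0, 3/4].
sqrt(3)*exp(3/20)/64000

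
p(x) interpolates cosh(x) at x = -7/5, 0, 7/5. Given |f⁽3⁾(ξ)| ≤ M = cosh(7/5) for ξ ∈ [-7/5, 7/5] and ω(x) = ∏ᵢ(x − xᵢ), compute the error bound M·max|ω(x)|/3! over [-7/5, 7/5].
343*sqrt(3)*cosh(7/5)/3375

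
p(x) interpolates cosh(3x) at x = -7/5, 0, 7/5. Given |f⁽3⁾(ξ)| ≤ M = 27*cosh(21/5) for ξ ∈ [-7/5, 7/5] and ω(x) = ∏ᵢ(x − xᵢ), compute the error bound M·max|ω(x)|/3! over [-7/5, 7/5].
343*sqrt(3)*cosh(21/5)/125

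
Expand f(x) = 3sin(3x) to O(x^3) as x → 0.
9*x + O(x**3)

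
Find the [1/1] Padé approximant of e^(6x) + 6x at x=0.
(21*x/2 + 1)/(1 - 3*x/2)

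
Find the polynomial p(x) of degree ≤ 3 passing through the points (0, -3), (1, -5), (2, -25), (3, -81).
-3*x**3 + x - 3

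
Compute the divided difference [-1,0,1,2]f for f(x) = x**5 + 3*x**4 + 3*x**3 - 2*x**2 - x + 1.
14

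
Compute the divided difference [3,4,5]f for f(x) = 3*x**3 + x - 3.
36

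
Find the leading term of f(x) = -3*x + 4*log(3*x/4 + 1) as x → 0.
-9*x**2/8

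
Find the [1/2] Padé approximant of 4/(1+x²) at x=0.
4/(x**2 + 1)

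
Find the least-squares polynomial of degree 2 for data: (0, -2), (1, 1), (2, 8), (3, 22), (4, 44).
-11/7 + (-109/70)x + (45/14)x²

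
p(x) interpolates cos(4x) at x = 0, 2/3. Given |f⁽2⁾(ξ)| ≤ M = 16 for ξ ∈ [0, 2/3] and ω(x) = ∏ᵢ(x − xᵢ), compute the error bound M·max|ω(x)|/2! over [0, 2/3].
8/9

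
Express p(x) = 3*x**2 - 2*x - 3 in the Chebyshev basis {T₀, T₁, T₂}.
(-3/2)T₀ + (-2)T₁ + (3/2)T₂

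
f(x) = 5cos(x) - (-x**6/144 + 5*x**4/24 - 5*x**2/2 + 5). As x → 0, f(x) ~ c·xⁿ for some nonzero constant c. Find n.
8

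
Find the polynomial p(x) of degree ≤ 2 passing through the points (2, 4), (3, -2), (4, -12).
-2*x**2 + 4*x + 4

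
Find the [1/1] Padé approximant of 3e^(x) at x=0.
(3*x/2 + 3)/(1 - x/2)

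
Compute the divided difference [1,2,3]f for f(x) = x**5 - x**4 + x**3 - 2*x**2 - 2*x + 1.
69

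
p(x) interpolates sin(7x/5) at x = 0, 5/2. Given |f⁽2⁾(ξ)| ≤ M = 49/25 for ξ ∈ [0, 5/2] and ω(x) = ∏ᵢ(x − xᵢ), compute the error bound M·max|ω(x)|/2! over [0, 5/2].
49/32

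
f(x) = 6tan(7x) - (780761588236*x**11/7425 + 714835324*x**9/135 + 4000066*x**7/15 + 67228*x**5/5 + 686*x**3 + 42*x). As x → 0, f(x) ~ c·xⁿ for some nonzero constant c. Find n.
13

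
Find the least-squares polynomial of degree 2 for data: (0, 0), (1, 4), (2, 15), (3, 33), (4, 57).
-3/35 + (61/70)x + (47/14)x²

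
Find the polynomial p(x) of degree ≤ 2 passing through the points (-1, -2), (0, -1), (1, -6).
-3*x**2 - 2*x - 1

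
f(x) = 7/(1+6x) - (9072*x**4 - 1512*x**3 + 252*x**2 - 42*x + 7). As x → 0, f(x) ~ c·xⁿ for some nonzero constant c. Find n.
5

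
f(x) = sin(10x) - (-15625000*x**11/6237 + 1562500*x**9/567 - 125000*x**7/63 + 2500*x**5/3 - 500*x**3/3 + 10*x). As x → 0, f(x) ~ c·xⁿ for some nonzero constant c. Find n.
13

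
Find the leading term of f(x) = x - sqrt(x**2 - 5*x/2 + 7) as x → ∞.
5/4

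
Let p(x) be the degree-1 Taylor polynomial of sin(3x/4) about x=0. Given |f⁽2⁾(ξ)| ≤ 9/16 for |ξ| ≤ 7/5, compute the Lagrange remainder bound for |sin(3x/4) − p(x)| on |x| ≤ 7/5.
441/800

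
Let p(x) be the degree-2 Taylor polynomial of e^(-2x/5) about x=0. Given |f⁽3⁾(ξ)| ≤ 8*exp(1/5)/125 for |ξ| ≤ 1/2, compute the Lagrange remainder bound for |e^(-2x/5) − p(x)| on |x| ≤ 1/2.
exp(1/5)/750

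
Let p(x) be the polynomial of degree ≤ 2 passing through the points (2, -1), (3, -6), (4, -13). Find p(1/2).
11/4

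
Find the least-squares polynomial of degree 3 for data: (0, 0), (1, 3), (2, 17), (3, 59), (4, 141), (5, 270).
5/14 + (-43/28)x + (31/28)x² + (2)x³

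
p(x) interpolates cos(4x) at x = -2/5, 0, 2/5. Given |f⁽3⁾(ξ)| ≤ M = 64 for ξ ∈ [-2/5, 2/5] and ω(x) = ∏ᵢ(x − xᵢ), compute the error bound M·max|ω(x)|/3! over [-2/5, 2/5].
512*sqrt(3)/3375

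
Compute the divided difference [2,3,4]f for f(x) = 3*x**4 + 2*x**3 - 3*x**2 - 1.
180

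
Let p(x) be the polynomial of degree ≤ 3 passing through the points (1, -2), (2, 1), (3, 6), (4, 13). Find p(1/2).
-11/4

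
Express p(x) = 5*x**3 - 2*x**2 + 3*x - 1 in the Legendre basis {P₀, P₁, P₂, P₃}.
(-5/3)P₀ + (6)P₁ + (-4/3)P₂ + (2)P₃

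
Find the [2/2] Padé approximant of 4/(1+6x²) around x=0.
4/(6*x**2 + 1)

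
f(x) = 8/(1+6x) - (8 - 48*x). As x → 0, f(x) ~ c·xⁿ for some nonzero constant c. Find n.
2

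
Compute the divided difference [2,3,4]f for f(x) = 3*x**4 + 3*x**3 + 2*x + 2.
192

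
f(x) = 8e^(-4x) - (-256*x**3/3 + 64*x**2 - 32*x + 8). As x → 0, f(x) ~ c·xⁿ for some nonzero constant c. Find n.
4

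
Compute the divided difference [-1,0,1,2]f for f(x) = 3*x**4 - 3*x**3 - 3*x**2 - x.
3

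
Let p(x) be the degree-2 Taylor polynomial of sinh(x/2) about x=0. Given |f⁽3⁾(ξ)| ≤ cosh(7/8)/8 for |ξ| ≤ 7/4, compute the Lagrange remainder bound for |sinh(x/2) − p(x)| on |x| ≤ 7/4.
343*cosh(7/8)/3072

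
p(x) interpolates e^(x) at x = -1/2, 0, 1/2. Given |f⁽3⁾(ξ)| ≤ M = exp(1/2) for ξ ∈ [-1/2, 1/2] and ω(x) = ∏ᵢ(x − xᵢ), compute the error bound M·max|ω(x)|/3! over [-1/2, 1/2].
sqrt(3)*exp(1/2)/216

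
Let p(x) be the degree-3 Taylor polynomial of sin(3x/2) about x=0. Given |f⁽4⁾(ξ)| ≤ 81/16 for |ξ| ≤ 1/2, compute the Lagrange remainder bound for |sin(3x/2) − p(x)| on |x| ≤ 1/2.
27/2048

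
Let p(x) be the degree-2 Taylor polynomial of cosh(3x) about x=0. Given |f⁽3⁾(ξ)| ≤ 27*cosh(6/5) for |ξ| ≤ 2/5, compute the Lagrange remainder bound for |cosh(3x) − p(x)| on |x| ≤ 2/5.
36*cosh(6/5)/125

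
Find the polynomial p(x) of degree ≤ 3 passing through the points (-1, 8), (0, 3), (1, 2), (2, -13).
-3*x**3 + 2*x**2 + 3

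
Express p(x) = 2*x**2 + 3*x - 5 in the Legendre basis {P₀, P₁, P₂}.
(-13/3)P₀ + (3)P₁ + (4/3)P₂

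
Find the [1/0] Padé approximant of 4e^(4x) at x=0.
16*x + 4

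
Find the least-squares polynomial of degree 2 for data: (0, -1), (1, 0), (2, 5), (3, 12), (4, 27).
-5/7 + (-62/35)x + (15/7)x²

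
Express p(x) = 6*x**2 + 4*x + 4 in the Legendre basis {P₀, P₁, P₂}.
(6)P₀ + (4)P₁ + (4)P₂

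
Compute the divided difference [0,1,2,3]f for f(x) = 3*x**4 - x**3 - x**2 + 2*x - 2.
17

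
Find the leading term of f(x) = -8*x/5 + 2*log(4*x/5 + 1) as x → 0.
-16*x**2/25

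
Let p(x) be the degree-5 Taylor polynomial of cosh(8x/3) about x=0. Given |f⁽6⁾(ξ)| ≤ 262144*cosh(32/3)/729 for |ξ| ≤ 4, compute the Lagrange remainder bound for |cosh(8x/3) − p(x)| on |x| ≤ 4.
67108864*cosh(32/3)/32805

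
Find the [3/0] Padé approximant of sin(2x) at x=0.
-4*x**3/3 + 2*x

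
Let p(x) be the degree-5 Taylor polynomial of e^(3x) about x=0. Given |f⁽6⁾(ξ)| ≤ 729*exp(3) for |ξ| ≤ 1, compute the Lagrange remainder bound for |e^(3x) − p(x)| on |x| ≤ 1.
81*exp(3)/80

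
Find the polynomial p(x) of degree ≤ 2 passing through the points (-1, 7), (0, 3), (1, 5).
3*x**2 - x + 3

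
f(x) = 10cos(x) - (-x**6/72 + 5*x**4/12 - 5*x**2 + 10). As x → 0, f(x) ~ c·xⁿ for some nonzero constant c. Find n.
8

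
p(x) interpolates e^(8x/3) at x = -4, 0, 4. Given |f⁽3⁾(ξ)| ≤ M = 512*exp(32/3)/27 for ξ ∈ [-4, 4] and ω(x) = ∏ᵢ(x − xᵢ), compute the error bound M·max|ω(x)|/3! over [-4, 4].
32768*sqrt(3)*exp(32/3)/729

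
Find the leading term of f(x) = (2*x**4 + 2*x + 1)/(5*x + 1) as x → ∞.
2*x**3/5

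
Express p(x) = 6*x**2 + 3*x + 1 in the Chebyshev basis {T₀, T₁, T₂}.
(4)T₀ + (3)T₁ + (3)T₂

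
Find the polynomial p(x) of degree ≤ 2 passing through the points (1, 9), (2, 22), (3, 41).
3*x**2 + 4*x + 2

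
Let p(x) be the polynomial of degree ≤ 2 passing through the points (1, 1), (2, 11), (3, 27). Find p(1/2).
-7/4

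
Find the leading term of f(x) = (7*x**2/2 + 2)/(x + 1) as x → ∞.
7*x/2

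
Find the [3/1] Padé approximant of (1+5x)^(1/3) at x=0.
(-125*x**3/81 + 25*x**2/9 + 5*x + 1)/(10*x/3 + 1)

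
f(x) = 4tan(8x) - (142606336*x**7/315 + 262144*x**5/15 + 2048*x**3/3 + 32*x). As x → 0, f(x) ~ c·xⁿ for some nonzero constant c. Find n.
9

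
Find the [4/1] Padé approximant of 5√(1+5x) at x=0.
(1875*x**4/128 - 125*x**3/8 + 225*x**2/8 + 30*x + 5)/(7*x/2 + 1)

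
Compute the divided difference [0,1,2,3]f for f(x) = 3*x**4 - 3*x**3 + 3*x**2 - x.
15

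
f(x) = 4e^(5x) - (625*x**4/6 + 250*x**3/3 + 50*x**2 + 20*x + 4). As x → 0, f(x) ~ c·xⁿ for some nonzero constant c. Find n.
5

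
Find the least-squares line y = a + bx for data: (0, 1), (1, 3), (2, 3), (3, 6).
a = 1, b = 3/2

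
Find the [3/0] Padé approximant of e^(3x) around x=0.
9*x**3/2 + 9*x**2/2 + 3*x + 1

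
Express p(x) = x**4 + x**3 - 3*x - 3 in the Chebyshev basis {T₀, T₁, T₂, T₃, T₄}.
(-21/8)T₀ + (-9/4)T₁ + (1/2)T₂ + (1/4)T₃ + (1/8)T₄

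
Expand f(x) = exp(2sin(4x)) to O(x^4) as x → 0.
1 + 8*x + 32*x**2 + 64*x**3 + O(x**4)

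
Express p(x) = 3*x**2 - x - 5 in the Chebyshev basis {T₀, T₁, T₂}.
(-7/2)T₀ - T₁ + (3/2)T₂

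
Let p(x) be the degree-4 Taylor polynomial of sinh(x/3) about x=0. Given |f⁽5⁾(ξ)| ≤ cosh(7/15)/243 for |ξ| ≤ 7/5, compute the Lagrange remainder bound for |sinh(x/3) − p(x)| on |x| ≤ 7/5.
16807*cosh(7/15)/91125000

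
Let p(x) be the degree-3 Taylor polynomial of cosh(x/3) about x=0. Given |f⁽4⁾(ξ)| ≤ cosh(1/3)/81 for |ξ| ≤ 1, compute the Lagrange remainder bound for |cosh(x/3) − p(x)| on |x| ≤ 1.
cosh(1/3)/1944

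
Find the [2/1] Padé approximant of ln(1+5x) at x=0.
5*x*(5*x + 6)/(6*(10*x/3 + 1))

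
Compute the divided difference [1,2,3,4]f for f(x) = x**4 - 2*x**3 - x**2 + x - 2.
8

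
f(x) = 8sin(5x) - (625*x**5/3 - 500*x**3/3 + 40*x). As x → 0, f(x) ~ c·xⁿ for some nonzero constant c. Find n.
7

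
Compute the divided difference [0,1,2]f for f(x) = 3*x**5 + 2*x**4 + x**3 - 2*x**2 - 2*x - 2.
60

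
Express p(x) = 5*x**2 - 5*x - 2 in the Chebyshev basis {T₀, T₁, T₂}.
(1/2)T₀ + (-5)T₁ + (5/2)T₂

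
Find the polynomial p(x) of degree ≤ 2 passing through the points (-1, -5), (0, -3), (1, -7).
-3*x**2 - x - 3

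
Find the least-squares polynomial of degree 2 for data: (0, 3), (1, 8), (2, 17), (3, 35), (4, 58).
113/35 + (59/70)x + (45/14)x²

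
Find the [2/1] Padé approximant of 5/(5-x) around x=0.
1/(1 - x/5)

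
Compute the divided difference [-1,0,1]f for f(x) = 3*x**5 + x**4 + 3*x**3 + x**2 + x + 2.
2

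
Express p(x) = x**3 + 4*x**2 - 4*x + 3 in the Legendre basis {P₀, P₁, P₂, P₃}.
(13/3)P₀ + (-17/5)P₁ + (8/3)P₂ + (2/5)P₃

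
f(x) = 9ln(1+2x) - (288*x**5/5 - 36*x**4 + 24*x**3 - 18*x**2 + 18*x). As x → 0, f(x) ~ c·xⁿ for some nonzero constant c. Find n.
6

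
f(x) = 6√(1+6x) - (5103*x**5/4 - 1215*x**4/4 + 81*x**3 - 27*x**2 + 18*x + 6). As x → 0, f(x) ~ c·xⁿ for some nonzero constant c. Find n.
6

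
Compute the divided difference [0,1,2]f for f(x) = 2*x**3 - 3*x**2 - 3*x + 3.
3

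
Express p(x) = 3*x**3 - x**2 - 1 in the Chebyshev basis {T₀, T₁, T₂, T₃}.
(-3/2)T₀ + (9/4)T₁ + (-1/2)T₂ + (3/4)T₃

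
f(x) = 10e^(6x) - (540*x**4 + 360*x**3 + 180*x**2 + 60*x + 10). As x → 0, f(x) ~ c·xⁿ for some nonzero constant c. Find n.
5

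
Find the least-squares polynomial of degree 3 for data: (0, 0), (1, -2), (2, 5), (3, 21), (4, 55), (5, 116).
-5/14 + (-85/84)x + (-4/7)x² + (13/12)x³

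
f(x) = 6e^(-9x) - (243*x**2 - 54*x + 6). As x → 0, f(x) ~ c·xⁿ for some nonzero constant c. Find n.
3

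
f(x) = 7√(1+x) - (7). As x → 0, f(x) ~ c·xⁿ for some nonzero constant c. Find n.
1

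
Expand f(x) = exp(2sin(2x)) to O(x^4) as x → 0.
1 + 4*x + 8*x**2 + 8*x**3 + O(x**4)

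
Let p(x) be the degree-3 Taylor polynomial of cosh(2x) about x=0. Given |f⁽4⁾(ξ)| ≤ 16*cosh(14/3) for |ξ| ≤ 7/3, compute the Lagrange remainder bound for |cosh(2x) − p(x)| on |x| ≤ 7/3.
4802*cosh(14/3)/243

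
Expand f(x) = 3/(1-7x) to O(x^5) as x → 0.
3 + 21*x + 147*x**2 + 1029*x**3 + 7203*x**4 + O(x**5)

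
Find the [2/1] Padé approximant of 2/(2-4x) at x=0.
1/(1 - 2*x)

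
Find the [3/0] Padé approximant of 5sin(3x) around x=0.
-45*x**3/2 + 15*x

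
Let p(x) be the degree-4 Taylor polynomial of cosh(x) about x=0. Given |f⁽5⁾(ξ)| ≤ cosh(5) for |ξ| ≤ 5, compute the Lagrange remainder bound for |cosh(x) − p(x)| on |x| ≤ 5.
625*cosh(5)/24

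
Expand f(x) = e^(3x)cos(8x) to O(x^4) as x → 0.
1 + 3*x - 55*x**2/2 - 183*x**3/2 + O(x**4)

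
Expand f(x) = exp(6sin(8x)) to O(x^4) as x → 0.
1 + 48*x + 1152*x**2 + 17920*x**3 + O(x**4)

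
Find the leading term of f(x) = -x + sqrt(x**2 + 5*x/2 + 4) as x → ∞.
5/4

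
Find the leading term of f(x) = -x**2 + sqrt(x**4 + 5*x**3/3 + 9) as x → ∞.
5*x/6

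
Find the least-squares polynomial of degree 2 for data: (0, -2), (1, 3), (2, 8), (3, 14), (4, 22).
-9/5 + (39/10)x + (1/2)x²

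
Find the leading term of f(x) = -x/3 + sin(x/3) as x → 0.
-x**3/162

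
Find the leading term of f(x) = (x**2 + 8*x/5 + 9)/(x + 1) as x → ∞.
x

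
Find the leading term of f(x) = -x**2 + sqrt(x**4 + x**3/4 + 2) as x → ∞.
x/8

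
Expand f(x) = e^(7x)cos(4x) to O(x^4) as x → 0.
1 + 7*x + 33*x**2/2 + 7*x**3/6 + O(x**4)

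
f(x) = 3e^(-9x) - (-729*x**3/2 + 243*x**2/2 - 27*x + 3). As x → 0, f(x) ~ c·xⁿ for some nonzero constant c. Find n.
4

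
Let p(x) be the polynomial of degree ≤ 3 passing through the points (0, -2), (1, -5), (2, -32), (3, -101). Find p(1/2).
-13/8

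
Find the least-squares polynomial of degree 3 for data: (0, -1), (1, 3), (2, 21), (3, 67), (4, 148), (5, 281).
-131/126 + (533/756)x + (86/63)x² + (211/108)x³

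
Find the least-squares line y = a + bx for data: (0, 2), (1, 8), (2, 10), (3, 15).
a = 13/5, b = 41/10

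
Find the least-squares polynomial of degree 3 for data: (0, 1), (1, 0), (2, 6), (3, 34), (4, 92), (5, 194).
137/126 + (-1349/756)x + (-101/63)x² + (209/108)x³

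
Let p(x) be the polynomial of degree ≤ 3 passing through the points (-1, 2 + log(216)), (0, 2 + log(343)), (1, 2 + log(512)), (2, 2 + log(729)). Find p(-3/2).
2 + log(21233664*2**(3/8)*3**(11/16)*7**(7/16)/823543)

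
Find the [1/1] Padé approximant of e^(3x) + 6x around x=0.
(17*x/2 + 1)/(1 - x/2)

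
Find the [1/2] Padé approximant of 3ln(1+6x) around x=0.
18*x/(-3*x**2 + 3*x + 1)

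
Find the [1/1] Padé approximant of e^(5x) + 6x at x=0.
(217*x/22 + 1)/(1 - 25*x/22)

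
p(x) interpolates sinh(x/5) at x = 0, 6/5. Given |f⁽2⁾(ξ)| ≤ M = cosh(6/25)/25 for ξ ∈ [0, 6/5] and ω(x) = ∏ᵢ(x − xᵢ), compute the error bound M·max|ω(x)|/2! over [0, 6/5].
9*cosh(6/25)/1250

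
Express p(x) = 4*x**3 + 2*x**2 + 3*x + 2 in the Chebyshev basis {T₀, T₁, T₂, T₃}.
(3)T₀ + (6)T₁ + T₂ + T₃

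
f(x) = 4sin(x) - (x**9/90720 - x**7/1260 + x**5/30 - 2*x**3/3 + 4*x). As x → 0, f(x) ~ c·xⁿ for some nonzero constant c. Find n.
11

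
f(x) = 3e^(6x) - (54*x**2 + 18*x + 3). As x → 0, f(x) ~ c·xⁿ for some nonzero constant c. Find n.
3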